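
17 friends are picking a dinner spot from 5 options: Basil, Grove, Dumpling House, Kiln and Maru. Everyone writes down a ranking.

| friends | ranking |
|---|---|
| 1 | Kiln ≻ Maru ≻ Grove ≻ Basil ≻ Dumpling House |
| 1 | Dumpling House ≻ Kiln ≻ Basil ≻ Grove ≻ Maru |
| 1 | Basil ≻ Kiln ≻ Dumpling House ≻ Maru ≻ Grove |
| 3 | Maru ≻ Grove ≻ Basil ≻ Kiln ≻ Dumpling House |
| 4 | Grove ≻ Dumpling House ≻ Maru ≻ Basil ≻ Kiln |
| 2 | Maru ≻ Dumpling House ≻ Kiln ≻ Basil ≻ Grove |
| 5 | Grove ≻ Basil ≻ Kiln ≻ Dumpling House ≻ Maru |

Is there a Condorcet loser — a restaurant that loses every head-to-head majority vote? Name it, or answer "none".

none

Head-to-head results (17 friends):
Basil–Grove: Grove 13–4.
Basil vs Dumpling House: Basil wins 10–7.
Basil vs Kiln: Basil preferred on 1+3+4+5 = 13 ballots; Basil wins 13–4.
Basil vs Maru: 7 to 10, Maru.
Grove vs Dumpling House: 1+3+4+5 = 13 for Grove, 4 for Dumpling House — Grove by 13–4.
Grove–Kiln: Grove 12–5.
Grove vs Maru: Grove wins 10–7.
Dumpling House vs Kiln: Dumpling House is ranked higher on 1+4+2 = 7 ballots, Kiln on 10. Kiln wins 10–7.
Dumpling House–Maru: Dumpling House 11–6.
Kiln vs Maru: Maru wins 9–8.
No restaurant is winless: Basil beats Dumpling House; Grove beats Basil; Dumpling House beats Maru; Kiln beats Dumpling House; Maru beats Basil. There is no Condorcet loser.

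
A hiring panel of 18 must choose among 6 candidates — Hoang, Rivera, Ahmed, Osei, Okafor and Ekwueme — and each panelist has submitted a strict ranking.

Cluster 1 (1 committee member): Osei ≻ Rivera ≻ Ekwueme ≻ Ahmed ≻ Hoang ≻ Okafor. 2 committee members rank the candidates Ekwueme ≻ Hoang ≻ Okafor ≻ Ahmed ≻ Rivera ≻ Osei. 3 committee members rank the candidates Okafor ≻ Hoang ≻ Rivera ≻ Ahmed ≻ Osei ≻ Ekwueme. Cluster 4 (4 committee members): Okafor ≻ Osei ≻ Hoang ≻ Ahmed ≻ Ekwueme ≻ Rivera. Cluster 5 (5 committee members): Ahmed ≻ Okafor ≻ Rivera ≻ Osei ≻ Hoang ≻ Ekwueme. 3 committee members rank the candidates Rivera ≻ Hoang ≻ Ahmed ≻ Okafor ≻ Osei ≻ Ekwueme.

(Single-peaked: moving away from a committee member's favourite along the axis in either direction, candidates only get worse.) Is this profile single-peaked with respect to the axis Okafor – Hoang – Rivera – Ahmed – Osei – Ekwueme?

no

Axis positions: Okafor=1, Hoang=2, Rivera=3, Ahmed=4, Osei=5, Ekwueme=6.
Cluster 1: ranking walks positions 5-3-6-4-2-1; Rivera is ranked above Ahmed even though Ahmed lies between Rivera and the peak Osei on the axis — preferences dip and rise again. Not single-peaked.
Cluster 2: ranking walks positions 6-2-1-4-3-5; Hoang is ranked above Osei even though Osei lies between Hoang and the peak Ekwueme on the axis — preferences dip and rise again. Not single-peaked.
Cluster 3 (peak Okafor at position 1): ranking walks positions 1-2-3-4-5-6, expanding outward from the peak — single-peaked.
Cluster 4: ranking walks positions 1-5-2-4-6-3; Osei is ranked above Hoang even though Hoang lies between Osei and the peak Okafor on the axis — preferences dip and rise again. Not single-peaked.
Cluster 5: ranking walks positions 4-1-3-5-2-6; Okafor is ranked above Rivera even though Rivera lies between Okafor and the peak Ahmed on the axis — preferences dip and rise again. Not single-peaked.
Cluster 6 (peak Rivera at position 3): ranking walks positions 3-2-4-1-5-6, expanding outward from the peak — single-peaked.
Cluster 1 violates single-peakedness, so the profile is not single-peaked on this axis.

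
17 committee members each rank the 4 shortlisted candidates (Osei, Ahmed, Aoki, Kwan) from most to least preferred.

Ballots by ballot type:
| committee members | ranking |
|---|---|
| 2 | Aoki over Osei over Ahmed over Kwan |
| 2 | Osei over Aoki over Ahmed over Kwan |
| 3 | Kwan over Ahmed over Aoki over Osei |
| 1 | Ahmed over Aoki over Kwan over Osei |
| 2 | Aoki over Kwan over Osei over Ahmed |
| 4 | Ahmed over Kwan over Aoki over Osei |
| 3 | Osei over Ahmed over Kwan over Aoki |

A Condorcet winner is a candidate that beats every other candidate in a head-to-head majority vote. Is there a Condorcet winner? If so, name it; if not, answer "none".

none

Pairwise majorities:
Osei vs Ahmed: Osei, 9–8.
Osei vs Aoki: Osei is ranked higher on 2+3 = 5 ballots, Aoki on 12. Aoki wins 12–5.
Osei–Kwan: Kwan 10–7.
Ahmed–Aoki: Ahmed 11–6.
Ahmed vs Kwan: 2+2+1+4+3 = 12 for Ahmed, 5 for Kwan — Ahmed by 12–5.
Aoki vs Kwan: Kwan, 10–7.
No candidate is unbeaten: Osei loses to Aoki; Ahmed loses to Osei; Aoki loses to Ahmed; Kwan loses to Ahmed. In particular Osei → Ahmed → Aoki → Osei is a majority cycle — no Condorcet winner exists.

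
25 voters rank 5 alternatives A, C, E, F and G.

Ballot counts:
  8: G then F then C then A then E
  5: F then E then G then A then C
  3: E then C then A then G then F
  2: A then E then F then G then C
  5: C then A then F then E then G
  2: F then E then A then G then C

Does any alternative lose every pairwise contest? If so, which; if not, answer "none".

none

Pairwise majorities:
A vs C: C, 16–9.
A vs E: A wins 15–10.
A vs F: F wins 15–10.
A vs G: G wins 13–12.
C vs E: C, 13–12.
C vs F: F, 17–8.
C vs G: C is ranked higher on 3+5 = 8 ballots, G on 17. G wins 17–8.
E vs F: E is ranked higher on 3+2 = 5 ballots, F on 20. F wins 20–5.
E–G: E 17–8.
F vs G: 5+2+5+2 = 14 for F, 11 for G — F by 14–11.
Each alternative has at least one pairwise win (A beats E; C beats A; E beats G; F beats A; G beats A) — no Condorcet loser.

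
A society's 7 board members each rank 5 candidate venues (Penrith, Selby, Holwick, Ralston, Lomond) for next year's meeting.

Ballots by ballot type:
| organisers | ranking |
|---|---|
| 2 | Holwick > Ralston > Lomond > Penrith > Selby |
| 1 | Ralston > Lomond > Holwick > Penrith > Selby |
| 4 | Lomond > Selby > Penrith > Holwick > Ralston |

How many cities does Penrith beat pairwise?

Penrith against each rival (7 organisers):
Penrith vs Selby: 2+1 = 3 for Penrith, 4 for Selby — Selby by 4–3.
Penrith–Holwick: Penrith 4–3.
Penrith vs Ralston: Penrith wins 4–3.
Penrith vs Lomond: Lomond wins 7–0.
Penrith beats Holwick, Ralston; loses to Selby, Lomond — 2 pairwise wins.

2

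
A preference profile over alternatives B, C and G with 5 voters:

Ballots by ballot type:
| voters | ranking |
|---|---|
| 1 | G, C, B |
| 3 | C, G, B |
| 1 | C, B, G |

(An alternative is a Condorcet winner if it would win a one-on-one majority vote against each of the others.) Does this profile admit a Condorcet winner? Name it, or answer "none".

Pairwise majorities:
B vs C: B is ranked higher on 0 ballots, C on 5. C wins 5–0.
B vs G: B preferred on 1 ballot; G wins 4–1.
C vs G: 4 to 1, C.
C beats each of B, G — C is the Condorcet winner.

C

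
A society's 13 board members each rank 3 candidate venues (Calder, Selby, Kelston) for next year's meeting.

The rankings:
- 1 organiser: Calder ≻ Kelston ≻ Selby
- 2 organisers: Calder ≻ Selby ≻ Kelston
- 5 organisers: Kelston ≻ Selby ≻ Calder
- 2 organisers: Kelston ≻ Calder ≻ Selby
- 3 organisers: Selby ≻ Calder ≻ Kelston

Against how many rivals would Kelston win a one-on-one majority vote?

2

Kelston against each rival (13 organisers):
Kelston vs Calder: Kelston, 7–6.
Kelston vs Selby: Kelston wins 8–5.
Kelston beats Calder, Selby — 2 pairwise wins.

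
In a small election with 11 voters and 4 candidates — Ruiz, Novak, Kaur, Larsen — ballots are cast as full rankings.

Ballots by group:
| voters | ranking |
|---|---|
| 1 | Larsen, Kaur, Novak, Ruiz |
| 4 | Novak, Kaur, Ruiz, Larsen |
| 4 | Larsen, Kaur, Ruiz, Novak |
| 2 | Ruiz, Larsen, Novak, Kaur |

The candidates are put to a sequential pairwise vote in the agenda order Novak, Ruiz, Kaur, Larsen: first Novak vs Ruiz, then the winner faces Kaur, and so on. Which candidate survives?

Round 1: Novak vs Ruiz — 5–6, Ruiz advances.
Round 2: Ruiz vs Kaur — 2–9, Kaur advances.
Round 3: Kaur vs Larsen — 4–7, Larsen advances.
Larsen survives the agenda.

Larsen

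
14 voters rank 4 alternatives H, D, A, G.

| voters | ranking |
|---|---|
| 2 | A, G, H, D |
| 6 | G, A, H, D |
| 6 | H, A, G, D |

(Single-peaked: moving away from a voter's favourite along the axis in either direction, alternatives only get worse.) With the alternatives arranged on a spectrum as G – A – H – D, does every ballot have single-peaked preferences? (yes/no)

Axis positions: G=1, A=2, H=3, D=4.
Type 1 (peak A at position 2): ranking walks positions 2-1-3-4, expanding outward from the peak — single-peaked.
Type 2 (peak G at position 1): ranking walks positions 1-2-3-4, expanding outward from the peak — single-peaked.
Type 3 (peak H at position 3): ranking walks positions 3-2-1-4, expanding outward from the peak — single-peaked.
Every ranking is single-peaked on this axis.

yes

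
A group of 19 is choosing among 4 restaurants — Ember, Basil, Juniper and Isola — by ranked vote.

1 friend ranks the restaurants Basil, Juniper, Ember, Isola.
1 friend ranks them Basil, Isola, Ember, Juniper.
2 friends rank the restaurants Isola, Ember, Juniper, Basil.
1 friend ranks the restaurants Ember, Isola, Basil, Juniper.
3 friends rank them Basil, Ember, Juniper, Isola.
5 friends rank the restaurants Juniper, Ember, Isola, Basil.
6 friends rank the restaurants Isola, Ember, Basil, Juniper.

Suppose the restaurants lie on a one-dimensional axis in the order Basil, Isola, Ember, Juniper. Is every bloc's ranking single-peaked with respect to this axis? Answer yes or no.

no

Axis positions: Basil=1, Isola=2, Ember=3, Juniper=4.
Bloc 1: ranking walks positions 1-4-3-2; Juniper is ranked above Isola even though Isola lies between Juniper and the peak Basil on the axis — preferences dip and rise again. Not single-peaked.
Bloc 2 (peak Basil at position 1): ranking walks positions 1-2-3-4, expanding outward from the peak — single-peaked.
Bloc 3 (peak Isola at position 2): ranking walks positions 2-3-4-1, expanding outward from the peak — single-peaked.
Bloc 4 (peak Ember at position 3): ranking walks positions 3-2-1-4, expanding outward from the peak — single-peaked.
Bloc 5: ranking walks positions 1-3-4-2; Ember is ranked above Isola even though Isola lies between Ember and the peak Basil on the axis — preferences dip and rise again. Not single-peaked.
Bloc 6 (peak Juniper at position 4): ranking walks positions 4-3-2-1, expanding outward from the peak — single-peaked.
Bloc 7 (peak Isola at position 2): ranking walks positions 2-3-1-4, expanding outward from the peak — single-peaked.
Bloc 1 violates single-peakedness, so the profile is not single-peaked on this axis.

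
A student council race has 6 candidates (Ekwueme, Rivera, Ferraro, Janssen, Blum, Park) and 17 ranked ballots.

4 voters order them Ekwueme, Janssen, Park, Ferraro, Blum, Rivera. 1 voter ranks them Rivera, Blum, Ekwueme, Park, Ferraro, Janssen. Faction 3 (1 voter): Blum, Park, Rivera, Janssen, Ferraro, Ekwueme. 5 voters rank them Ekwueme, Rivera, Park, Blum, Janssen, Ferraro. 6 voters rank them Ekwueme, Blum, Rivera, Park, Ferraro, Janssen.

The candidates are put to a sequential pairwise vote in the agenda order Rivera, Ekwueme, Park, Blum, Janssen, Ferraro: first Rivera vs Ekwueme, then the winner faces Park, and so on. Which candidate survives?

Ekwueme

Round 1: Rivera vs Ekwueme — 2–15, Ekwueme advances.
Round 2: Ekwueme vs Park — 16–1, Ekwueme advances.
Round 3: Ekwueme vs Blum — 15–2, Ekwueme advances.
Round 4: Ekwueme vs Janssen — 16–1, Ekwueme advances.
Round 5: Ekwueme vs Ferraro — 16–1, Ekwueme advances.
Ekwueme survives the agenda.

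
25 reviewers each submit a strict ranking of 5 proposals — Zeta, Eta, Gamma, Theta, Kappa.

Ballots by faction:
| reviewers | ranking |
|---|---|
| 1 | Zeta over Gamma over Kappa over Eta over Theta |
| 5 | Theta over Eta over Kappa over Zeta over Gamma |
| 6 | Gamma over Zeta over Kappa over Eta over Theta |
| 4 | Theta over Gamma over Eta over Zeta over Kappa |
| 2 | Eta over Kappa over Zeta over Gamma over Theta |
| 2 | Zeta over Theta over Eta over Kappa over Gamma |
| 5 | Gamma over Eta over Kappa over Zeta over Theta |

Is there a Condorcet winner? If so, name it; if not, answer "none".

Gamma

Pairwise majorities:
Zeta vs Eta: Eta, 16–9.
Zeta vs Gamma: 10 to 15, Gamma.
Zeta–Theta: Zeta 16–9.
Zeta vs Kappa: 1+6+4+2 = 13 for Zeta, 12 for Kappa — Zeta by 13–12.
Eta vs Gamma: Gamma, 16–9.
Eta vs Theta: Eta wins 14–11.
Eta vs Kappa: Eta preferred on 5+4+2+2+5 = 18 ballots; Eta wins 18–7.
Gamma vs Theta: 14 to 11, Gamma.
Gamma vs Kappa: Gamma, 16–9.
Theta vs Kappa: 5+4+2 = 11 for Theta, 14 for Kappa — Kappa by 14–11.
Gamma defeats every rival head-to-head and is the Condorcet winner.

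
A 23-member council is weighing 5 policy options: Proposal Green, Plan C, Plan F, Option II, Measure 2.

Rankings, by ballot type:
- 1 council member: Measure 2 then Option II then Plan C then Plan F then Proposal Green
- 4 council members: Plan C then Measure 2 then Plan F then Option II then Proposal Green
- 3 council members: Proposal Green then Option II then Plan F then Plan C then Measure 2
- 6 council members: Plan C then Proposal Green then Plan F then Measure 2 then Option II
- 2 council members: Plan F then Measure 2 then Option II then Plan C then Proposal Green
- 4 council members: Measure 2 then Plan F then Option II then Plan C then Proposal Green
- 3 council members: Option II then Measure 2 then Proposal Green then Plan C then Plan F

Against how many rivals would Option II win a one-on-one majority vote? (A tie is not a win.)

2

Option II against each rival (23 council members):
Option II vs Proposal Green: 14 to 9, Option II.
Option II–Plan C: Option II 13–10.
Option II vs Plan F: 7 to 16, Plan F.
Option II–Measure 2: Measure 2 17–6.
Option II beats Proposal Green, Plan C; loses to Plan F, Measure 2 — 2 pairwise wins.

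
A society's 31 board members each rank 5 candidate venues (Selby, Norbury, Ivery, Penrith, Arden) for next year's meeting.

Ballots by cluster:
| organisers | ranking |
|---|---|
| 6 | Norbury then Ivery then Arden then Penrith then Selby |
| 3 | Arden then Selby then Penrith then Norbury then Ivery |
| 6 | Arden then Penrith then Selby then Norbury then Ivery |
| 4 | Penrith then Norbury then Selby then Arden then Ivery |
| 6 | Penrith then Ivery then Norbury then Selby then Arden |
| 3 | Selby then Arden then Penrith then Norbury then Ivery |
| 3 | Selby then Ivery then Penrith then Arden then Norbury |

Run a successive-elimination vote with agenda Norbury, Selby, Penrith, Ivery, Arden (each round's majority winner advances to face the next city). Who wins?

Round 1: Norbury vs Selby — 16–15, Norbury advances.
Round 2: Norbury vs Penrith — 6–25, Penrith advances.
Round 3: Penrith vs Ivery — 22–9, Penrith advances.
Round 4: Penrith vs Arden — 13–18, Arden advances.
The agenda winner is Arden.

Arden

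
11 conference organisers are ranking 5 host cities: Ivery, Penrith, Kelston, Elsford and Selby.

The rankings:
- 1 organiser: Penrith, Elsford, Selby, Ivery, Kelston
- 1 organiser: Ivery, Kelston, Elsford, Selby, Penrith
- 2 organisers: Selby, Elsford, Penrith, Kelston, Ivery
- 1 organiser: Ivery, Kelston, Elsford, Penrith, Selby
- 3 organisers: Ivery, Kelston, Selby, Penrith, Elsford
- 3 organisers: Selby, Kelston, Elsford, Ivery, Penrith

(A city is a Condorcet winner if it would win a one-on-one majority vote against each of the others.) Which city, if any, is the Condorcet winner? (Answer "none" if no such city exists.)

Selby

Pairwise majorities:
Ivery vs Penrith: Ivery, 8–3.
Ivery vs Kelston: Ivery preferred on 1+1+1+3 = 6 ballots; Ivery wins 6–5.
Ivery vs Elsford: 1+1+3 = 5 for Ivery, 6 for Elsford — Elsford by 6–5.
Ivery vs Selby: Selby wins 6–5.
Penrith vs Kelston: 1+2 = 3 for Penrith, 8 for Kelston — Kelston by 8–3.
Penrith vs Elsford: 4 to 7, Elsford.
Penrith vs Selby: Penrith preferred on 1+1 = 2 ballots; Selby wins 9–2.
Kelston vs Elsford: 8 to 3, Kelston.
Kelston vs Selby: Kelston is ranked higher on 1+1+3 = 5 ballots, Selby on 6. Selby wins 6–5.
Elsford vs Selby: Selby, 8–3.
Selby beats each of Ivery, Penrith, Kelston, Elsford — Selby is the Condorcet winner.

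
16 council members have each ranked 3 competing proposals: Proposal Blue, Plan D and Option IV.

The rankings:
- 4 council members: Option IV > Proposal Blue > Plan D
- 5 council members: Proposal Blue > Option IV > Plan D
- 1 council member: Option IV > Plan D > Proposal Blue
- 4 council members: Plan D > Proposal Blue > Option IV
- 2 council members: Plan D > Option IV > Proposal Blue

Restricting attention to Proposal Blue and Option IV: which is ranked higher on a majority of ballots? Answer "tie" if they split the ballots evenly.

Proposal Blue

Ballots ranking Proposal Blue above Option IV: 5 + 4 = 9.
Ballots ranking Option IV above Proposal Blue: 16 − 9 = 7.
Proposal Blue wins the head-to-head 9–7.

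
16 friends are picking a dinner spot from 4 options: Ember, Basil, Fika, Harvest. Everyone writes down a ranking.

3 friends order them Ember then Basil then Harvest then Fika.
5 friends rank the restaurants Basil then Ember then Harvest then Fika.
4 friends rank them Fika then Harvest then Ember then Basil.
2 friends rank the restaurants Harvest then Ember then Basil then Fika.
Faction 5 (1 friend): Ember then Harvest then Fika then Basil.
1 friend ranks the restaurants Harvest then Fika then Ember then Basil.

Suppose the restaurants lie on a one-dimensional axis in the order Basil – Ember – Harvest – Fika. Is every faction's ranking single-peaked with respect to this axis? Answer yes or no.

Axis positions: Basil=1, Ember=2, Harvest=3, Fika=4.
Faction 1 (peak Ember at position 2): ranking walks positions 2-1-3-4, expanding outward from the peak — single-peaked.
Faction 2 (peak Basil at position 1): ranking walks positions 1-2-3-4, expanding outward from the peak — single-peaked.
Faction 3 (peak Fika at position 4): ranking walks positions 4-3-2-1, expanding outward from the peak — single-peaked.
Faction 4 (peak Harvest at position 3): ranking walks positions 3-2-1-4, expanding outward from the peak — single-peaked.
Faction 5 (peak Ember at position 2): ranking walks positions 2-3-4-1, expanding outward from the peak — single-peaked.
Faction 6 (peak Harvest at position 3): ranking walks positions 3-4-2-1, expanding outward from the peak — single-peaked.
Every ranking is single-peaked on this axis.

yes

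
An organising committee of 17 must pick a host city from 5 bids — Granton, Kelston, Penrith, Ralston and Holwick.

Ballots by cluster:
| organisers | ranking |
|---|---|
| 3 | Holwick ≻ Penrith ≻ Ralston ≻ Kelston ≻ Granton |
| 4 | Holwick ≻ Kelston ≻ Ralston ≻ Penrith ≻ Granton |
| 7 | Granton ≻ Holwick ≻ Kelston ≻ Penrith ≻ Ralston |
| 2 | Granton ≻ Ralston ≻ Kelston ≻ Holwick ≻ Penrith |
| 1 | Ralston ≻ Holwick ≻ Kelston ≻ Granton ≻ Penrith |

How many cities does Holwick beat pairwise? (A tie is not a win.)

Holwick against each rival (17 organisers):
Holwick vs Granton: Holwick is ranked higher on 3+4+1 = 8 ballots, Granton on 9. Granton wins 9–8.
Holwick vs Kelston: Holwick, 15–2.
Holwick vs Penrith: Holwick is ranked higher on 3+4+7+2+1 = 17 ballots, Penrith on 0. Holwick wins 17–0.
Holwick vs Ralston: Holwick, 14–3.
Holwick beats Kelston, Penrith, Ralston; loses to Granton — 3 pairwise wins.

3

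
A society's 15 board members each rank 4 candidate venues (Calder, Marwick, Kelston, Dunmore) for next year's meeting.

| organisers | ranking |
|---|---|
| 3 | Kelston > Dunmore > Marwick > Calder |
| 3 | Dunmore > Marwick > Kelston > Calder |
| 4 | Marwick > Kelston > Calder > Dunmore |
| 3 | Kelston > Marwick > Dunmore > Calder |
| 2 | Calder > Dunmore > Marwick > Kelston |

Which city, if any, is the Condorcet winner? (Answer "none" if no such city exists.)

Head-to-head results (15 organisers):
Calder–Marwick: Marwick 13–2.
Calder vs Kelston: Calder preferred on 2 ballots; Kelston wins 13–2.
Calder vs Dunmore: Dunmore wins 9–6.
Marwick vs Kelston: Marwick, 9–6.
Marwick vs Dunmore: 4+3 = 7 for Marwick, 8 for Dunmore — Dunmore by 8–7.
Kelston vs Dunmore: 3+4+3 = 10 for Kelston, 5 for Dunmore — Kelston by 10–5.
Each city drops at least one matchup (Calder loses to Marwick; Marwick loses to Dunmore; Kelston loses to Marwick; Dunmore loses to Kelston); the cycle Marwick beats Kelston beats Dunmore beats Marwick rules out a Condorcet winner.

none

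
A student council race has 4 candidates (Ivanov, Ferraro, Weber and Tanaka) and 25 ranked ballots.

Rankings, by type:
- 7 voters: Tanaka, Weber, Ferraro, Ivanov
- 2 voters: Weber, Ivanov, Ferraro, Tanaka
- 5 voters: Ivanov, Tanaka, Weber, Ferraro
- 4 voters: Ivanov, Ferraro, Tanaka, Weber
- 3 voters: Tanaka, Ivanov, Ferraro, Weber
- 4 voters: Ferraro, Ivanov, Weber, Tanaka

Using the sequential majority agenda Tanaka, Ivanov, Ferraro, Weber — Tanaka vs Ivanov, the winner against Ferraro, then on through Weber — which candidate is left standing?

Round 1: Tanaka vs Ivanov — 10–15, Ivanov advances.
Round 2: Ivanov vs Ferraro — 14–11, Ivanov advances.
Round 3: Ivanov vs Weber — 16–9, Ivanov advances.
Ivanov survives the agenda.

Ivanov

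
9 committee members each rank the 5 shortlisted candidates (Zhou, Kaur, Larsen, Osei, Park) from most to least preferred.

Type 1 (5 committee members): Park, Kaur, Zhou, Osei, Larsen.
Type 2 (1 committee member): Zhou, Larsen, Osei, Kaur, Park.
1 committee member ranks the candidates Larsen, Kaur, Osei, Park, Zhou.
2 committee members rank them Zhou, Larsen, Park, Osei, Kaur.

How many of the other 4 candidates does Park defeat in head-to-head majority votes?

4

Park against each rival (9 committee members):
Park vs Zhou: 6 to 3, Park.
Park vs Kaur: Park wins 7–2.
Park–Larsen: Park 5–4.
Park vs Osei: Park, 7–2.
Park beats Zhou, Kaur, Larsen, Osei — 4 pairwise wins.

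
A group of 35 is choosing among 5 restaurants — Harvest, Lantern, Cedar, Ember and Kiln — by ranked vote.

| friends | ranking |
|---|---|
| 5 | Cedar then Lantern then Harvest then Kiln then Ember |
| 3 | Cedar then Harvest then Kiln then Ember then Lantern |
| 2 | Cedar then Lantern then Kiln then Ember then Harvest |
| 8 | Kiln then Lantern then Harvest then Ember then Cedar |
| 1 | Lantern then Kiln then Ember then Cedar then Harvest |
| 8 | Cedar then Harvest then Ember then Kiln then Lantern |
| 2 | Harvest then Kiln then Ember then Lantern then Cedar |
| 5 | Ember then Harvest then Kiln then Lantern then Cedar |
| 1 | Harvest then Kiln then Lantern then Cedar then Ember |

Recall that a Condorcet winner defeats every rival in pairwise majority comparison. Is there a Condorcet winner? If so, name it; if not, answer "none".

Cedar

Check each pair by majority over 35 ballots:
Harvest vs Lantern: Harvest wins 19–16.
Harvest vs Cedar: Cedar wins 19–16.
Harvest vs Ember: Harvest, 27–8.
Harvest vs Kiln: Harvest, 24–11.
Lantern–Cedar: Cedar 18–17.
Lantern–Ember: Ember 18–17.
Lantern vs Kiln: Kiln, 27–8.
Cedar vs Ember: Cedar, 19–16.
Cedar vs Kiln: Cedar wins 18–17.
Ember vs Kiln: Kiln wins 22–13.
Only Cedar has no losses; Cedar is the Condorcet winner.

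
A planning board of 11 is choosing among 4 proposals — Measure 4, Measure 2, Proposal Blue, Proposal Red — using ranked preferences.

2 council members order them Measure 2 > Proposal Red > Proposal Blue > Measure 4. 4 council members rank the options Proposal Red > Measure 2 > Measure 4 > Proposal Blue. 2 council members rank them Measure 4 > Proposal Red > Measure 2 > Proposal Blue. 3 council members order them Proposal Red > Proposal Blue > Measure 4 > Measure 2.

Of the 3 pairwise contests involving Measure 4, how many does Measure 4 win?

1

Measure 4 against each rival (11 council members):
Measure 4 vs Measure 2: Measure 4 preferred on 2+3 = 5 ballots; Measure 2 wins 6–5.
Measure 4 vs Proposal Blue: Measure 4, 6–5.
Measure 4 vs Proposal Red: Proposal Red, 9–2.
Measure 4 beats Proposal Blue; loses to Measure 2, Proposal Red — 1 pairwise win.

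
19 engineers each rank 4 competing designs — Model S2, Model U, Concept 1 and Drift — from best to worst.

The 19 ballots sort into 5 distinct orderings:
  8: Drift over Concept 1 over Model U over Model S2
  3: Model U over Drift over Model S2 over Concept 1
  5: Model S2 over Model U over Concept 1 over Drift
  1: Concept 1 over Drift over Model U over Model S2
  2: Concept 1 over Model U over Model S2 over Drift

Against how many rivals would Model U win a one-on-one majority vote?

2

Model U against each rival (19 engineers):
Model U vs Model S2: Model U, 14–5.
Model U vs Concept 1: Concept 1, 11–8.
Model U vs Drift: Model U, 10–9.
Model U beats Model S2, Drift; loses to Concept 1 — 2 pairwise wins.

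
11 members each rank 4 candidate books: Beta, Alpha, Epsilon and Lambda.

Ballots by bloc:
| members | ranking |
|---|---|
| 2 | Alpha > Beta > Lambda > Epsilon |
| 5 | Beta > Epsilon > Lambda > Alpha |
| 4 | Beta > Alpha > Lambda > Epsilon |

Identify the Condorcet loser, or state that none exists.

Pairwise majorities:
Beta–Alpha: Beta 9–2.
Beta vs Epsilon: Beta wins 11–0.
Beta–Lambda: Beta 11–0.
Alpha vs Epsilon: Alpha is ranked higher on 2+4 = 6 ballots, Epsilon on 5. Alpha wins 6–5.
Alpha vs Lambda: Alpha wins 6–5.
Epsilon vs Lambda: Lambda wins 6–5.
Only Epsilon has no wins; Epsilon is the Condorcet loser.

Epsilon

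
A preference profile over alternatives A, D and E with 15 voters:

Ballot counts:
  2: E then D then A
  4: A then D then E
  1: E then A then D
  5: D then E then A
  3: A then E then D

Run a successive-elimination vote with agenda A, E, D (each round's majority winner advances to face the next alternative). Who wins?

Round 1: A vs E — 7–8, E advances.
Round 2: E vs D — 6–9, D advances.
The agenda winner is D.

D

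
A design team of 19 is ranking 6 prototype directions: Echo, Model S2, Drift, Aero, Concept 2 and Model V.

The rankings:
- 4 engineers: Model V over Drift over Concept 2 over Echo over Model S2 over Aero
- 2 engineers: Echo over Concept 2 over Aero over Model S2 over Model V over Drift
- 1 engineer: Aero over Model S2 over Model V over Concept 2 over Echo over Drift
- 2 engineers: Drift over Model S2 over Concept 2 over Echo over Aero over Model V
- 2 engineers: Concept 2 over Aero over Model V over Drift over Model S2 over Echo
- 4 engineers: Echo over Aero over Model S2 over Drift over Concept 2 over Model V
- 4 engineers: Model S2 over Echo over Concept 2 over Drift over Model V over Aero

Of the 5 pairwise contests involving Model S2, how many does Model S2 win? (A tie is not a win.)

Model S2 against each rival (19 engineers):
Model S2 vs Echo: Model S2 is ranked higher on 1+2+2+4 = 9 ballots, Echo on 10. Echo wins 10–9.
Model S2 vs Drift: Model S2 wins 11–8.
Model S2 vs Aero: Model S2 wins 10–9.
Model S2–Concept 2: Model S2 11–8.
Model S2 vs Model V: Model S2 wins 13–6.
Model S2 beats Drift, Aero, Concept 2, Model V; loses to Echo — 4 pairwise wins.

4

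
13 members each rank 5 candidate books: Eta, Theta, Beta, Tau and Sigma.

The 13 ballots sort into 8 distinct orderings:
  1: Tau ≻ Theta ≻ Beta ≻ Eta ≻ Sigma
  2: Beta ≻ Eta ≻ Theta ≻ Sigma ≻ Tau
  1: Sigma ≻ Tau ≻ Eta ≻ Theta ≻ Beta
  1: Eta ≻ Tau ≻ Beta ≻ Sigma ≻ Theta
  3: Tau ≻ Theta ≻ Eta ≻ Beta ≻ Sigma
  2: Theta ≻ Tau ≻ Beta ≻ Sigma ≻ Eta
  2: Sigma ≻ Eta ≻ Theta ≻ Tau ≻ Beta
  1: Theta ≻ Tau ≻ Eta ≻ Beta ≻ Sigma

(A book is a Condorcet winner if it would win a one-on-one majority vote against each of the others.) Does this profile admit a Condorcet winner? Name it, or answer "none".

Pairwise majorities:
Eta vs Theta: Eta preferred on 2+1+1+2 = 6 ballots; Theta wins 7–6.
Eta vs Beta: Eta preferred on 1+1+3+2+1 = 8 ballots; Eta wins 8–5.
Eta vs Tau: 2+1+2 = 5 for Eta, 8 for Tau — Tau by 8–5.
Eta vs Sigma: 1+2+1+3+1 = 8 for Eta, 5 for Sigma — Eta by 8–5.
Theta vs Beta: 1+1+3+2+2+1 = 10 for Theta, 3 for Beta — Theta by 10–3.
Theta vs Tau: Theta preferred on 2+2+2+1 = 7 ballots; Theta wins 7–6.
Theta vs Sigma: 9 to 4, Theta.
Beta vs Tau: 2 for Beta, 11 for Tau — Tau by 11–2.
Beta vs Sigma: 1+2+1+3+2+1 = 10 for Beta, 3 for Sigma — Beta by 10–3.
Tau vs Sigma: Tau is ranked higher on 1+1+3+2+1 = 8 ballots, Sigma on 5. Tau wins 8–5.
Theta defeats every rival head-to-head and is the Condorcet winner.

Theta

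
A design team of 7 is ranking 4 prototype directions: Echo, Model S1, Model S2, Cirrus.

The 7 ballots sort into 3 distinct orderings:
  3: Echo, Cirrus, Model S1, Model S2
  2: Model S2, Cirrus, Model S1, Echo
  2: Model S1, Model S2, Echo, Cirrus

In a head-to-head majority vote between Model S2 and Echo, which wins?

Ballots ranking Model S2 above Echo: 2 + 2 = 4.
Ballots ranking Echo above Model S2: 7 − 4 = 3.
Model S2 wins the head-to-head 4–3.

Model S2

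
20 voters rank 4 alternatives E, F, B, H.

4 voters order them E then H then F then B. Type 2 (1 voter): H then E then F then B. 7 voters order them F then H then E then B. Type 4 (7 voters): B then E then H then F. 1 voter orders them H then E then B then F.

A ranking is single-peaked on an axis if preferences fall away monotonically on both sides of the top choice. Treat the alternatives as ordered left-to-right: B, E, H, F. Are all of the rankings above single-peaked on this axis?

Axis positions: B=1, E=2, H=3, F=4.
Type 1 (peak E at position 2): ranking walks positions 2-3-4-1, expanding outward from the peak — single-peaked.
Type 2 (peak H at position 3): ranking walks positions 3-2-4-1, expanding outward from the peak — single-peaked.
Type 3 (peak F at position 4): ranking walks positions 4-3-2-1, expanding outward from the peak — single-peaked.
Type 4 (peak B at position 1): ranking walks positions 1-2-3-4, expanding outward from the peak — single-peaked.
Type 5 (peak H at position 3): ranking walks positions 3-2-1-4, expanding outward from the peak — single-peaked.
Every ranking is single-peaked on this axis.

yes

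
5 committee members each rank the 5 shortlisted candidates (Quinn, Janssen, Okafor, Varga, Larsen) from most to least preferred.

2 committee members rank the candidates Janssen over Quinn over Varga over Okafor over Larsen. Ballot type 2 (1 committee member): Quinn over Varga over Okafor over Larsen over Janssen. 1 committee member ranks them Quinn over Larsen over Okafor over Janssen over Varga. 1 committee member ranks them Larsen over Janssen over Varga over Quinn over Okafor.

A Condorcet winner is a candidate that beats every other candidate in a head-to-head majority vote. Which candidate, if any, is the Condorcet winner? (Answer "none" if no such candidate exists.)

Pairwise majorities:
Quinn vs Janssen: Janssen wins 3–2.
Quinn vs Okafor: Quinn, 5–0.
Quinn vs Varga: Quinn, 4–1.
Quinn–Larsen: Quinn 4–1.
Janssen–Okafor: Janssen 3–2.
Janssen vs Varga: Janssen wins 4–1.
Janssen vs Larsen: Larsen wins 3–2.
Okafor–Varga: Varga 4–1.
Okafor–Larsen: Okafor 3–2.
Varga vs Larsen: Varga wins 3–2.
Each candidate drops at least one matchup (Quinn loses to Janssen; Janssen loses to Larsen; Okafor loses to Quinn; Varga loses to Quinn; Larsen loses to Quinn); the cycle Quinn → Larsen → Janssen → Quinn rules out a Condorcet winner.

none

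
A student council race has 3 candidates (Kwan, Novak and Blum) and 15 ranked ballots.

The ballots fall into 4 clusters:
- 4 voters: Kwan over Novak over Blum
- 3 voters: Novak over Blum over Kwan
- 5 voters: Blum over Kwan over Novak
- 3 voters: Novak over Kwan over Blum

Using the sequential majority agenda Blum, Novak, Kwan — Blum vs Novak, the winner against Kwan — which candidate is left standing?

Kwan

Round 1: Blum vs Novak — 5–10, Novak advances.
Round 2: Novak vs Kwan — 6–9, Kwan advances.
The agenda winner is Kwan.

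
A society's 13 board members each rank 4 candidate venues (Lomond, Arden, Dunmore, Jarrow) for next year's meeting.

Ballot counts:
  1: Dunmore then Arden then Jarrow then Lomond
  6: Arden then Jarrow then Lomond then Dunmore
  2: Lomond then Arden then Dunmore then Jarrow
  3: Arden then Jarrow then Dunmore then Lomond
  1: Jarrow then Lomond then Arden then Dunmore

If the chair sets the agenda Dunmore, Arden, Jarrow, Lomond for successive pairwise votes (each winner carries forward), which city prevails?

Round 1: Dunmore vs Arden — 1–12, Arden advances.
Round 2: Arden vs Jarrow — 12–1, Arden advances.
Round 3: Arden vs Lomond — 10–3, Arden advances.
The agenda winner is Arden.

Arden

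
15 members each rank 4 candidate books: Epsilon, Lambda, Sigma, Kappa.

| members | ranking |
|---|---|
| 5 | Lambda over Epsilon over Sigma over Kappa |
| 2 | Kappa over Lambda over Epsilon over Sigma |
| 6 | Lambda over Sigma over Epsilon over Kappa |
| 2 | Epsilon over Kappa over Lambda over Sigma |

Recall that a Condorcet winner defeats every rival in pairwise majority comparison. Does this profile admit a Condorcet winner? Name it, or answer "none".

Lambda

Pairwise majorities:
Epsilon vs Lambda: Epsilon preferred on 2 ballots; Lambda wins 13–2.
Epsilon vs Sigma: Epsilon is ranked higher on 5+2+2 = 9 ballots, Sigma on 6. Epsilon wins 9–6.
Epsilon vs Kappa: Epsilon is ranked higher on 5+6+2 = 13 ballots, Kappa on 2. Epsilon wins 13–2.
Lambda vs Sigma: 5+2+6+2 = 15 for Lambda, 0 for Sigma — Lambda by 15–0.
Lambda vs Kappa: 11 to 4, Lambda.
Sigma vs Kappa: 11 to 4, Sigma.
Only Lambda has no losses; Lambda is the Condorcet winner.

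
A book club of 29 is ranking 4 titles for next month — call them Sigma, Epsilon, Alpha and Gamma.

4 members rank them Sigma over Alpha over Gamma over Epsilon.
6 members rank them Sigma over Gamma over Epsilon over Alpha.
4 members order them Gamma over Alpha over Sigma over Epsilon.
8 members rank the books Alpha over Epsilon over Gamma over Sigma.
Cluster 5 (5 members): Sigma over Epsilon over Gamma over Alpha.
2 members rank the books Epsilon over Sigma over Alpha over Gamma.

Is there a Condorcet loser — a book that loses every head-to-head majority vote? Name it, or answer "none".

Pairwise majorities:
Sigma vs Epsilon: Sigma is ranked higher on 4+6+4+5 = 19 ballots, Epsilon on 10. Sigma wins 19–10.
Sigma–Alpha: Sigma 17–12.
Sigma vs Gamma: Sigma preferred on 4+6+5+2 = 17 ballots; Sigma wins 17–12.
Epsilon vs Alpha: Alpha, 16–13.
Epsilon vs Gamma: 8+5+2 = 15 for Epsilon, 14 for Gamma — Epsilon by 15–14.
Alpha vs Gamma: Alpha preferred on 4+8+2 = 14 ballots; Gamma wins 15–14.
Each book has at least one pairwise win (Sigma beats Epsilon; Epsilon beats Gamma; Alpha beats Epsilon; Gamma beats Alpha) — no Condorcet loser.

none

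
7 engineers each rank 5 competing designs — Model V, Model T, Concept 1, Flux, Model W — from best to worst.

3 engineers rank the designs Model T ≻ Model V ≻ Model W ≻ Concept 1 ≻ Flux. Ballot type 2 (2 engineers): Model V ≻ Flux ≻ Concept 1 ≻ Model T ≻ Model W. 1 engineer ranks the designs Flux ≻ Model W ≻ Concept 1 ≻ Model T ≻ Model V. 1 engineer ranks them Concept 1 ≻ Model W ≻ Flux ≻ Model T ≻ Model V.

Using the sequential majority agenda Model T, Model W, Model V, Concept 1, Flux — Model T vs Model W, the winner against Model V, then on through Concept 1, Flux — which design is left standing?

Round 1: Model T vs Model W — 5–2, Model T advances.
Round 2: Model T vs Model V — 5–2, Model T advances.
Round 3: Model T vs Concept 1 — 3–4, Concept 1 advances.
Round 4: Concept 1 vs Flux — 4–3, Concept 1 advances.
The agenda winner is Concept 1.

Concept 1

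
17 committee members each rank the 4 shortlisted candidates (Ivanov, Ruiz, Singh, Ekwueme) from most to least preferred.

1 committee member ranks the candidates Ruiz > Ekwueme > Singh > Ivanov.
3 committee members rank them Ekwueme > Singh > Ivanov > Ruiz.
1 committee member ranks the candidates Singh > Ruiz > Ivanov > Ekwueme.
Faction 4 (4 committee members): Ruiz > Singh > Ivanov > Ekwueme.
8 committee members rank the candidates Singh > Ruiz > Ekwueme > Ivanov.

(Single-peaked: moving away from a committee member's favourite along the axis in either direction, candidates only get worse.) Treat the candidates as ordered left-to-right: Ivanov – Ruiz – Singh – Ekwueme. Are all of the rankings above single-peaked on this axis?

Axis positions: Ivanov=1, Ruiz=2, Singh=3, Ekwueme=4.
Faction 1: ranking walks positions 2-4-3-1; Ekwueme is ranked above Singh even though Singh lies between Ekwueme and the peak Ruiz on the axis — preferences dip and rise again. Not single-peaked.
Faction 2: ranking walks positions 4-3-1-2; Ivanov is ranked above Ruiz even though Ruiz lies between Ivanov and the peak Ekwueme on the axis — preferences dip and rise again. Not single-peaked.
Faction 3 (peak Singh at position 3): ranking walks positions 3-2-1-4, expanding outward from the peak — single-peaked.
Faction 4 (peak Ruiz at position 2): ranking walks positions 2-3-1-4, expanding outward from the peak — single-peaked.
Faction 5 (peak Singh at position 3): ranking walks positions 3-2-4-1, expanding outward from the peak — single-peaked.
Faction 1 violates single-peakedness, so the profile is not single-peaked on this axis.

no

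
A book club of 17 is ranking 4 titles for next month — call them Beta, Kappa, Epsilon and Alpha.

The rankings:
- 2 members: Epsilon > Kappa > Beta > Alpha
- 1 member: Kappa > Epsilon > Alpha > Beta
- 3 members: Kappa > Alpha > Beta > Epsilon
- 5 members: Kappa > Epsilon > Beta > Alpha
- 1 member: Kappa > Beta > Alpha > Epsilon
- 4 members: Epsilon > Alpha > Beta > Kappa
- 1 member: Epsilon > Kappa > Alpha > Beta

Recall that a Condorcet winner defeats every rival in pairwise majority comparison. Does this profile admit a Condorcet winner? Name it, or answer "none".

Head-to-head results (17 members):
Beta vs Kappa: Beta is ranked higher on 4 ballots, Kappa on 13. Kappa wins 13–4.
Beta vs Epsilon: Beta preferred on 3+1 = 4 ballots; Epsilon wins 13–4.
Beta vs Alpha: Beta is ranked higher on 2+5+1 = 8 ballots, Alpha on 9. Alpha wins 9–8.
Kappa vs Epsilon: Kappa is ranked higher on 1+3+5+1 = 10 ballots, Epsilon on 7. Kappa wins 10–7.
Kappa vs Alpha: Kappa preferred on 2+1+3+5+1+1 = 13 ballots; Kappa wins 13–4.
Epsilon vs Alpha: 2+1+5+4+1 = 13 for Epsilon, 4 for Alpha — Epsilon by 13–4.
Kappa beats each of Beta, Epsilon, Alpha — Kappa is the Condorcet winner.

Kappa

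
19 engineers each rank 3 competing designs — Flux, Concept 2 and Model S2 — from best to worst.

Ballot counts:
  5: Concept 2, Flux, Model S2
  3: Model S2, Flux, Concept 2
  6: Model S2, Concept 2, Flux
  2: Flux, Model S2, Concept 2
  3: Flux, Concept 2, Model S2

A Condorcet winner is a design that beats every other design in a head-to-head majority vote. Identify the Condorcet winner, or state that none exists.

Pairwise majorities:
Flux vs Concept 2: Concept 2, 11–8.
Flux vs Model S2: Flux, 10–9.
Concept 2 vs Model S2: Model S2, 11–8.
Each design drops at least one matchup (Flux loses to Concept 2; Concept 2 loses to Model S2; Model S2 loses to Flux); the cycle Flux → Model S2 → Concept 2 → Flux rules out a Condorcet winner.

none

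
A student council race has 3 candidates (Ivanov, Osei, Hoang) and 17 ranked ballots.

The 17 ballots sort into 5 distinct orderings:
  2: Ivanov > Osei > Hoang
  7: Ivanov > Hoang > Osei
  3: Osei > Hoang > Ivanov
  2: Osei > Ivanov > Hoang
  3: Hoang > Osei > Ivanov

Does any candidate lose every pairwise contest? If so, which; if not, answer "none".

Osei

Head-to-head results (17 voters):
Ivanov vs Osei: Ivanov is ranked higher on 2+7 = 9 ballots, Osei on 8. Ivanov wins 9–8.
Ivanov–Hoang: Ivanov 11–6.
Osei vs Hoang: 7 to 10, Hoang.
Only Osei has no wins; Osei is the Condorcet loser.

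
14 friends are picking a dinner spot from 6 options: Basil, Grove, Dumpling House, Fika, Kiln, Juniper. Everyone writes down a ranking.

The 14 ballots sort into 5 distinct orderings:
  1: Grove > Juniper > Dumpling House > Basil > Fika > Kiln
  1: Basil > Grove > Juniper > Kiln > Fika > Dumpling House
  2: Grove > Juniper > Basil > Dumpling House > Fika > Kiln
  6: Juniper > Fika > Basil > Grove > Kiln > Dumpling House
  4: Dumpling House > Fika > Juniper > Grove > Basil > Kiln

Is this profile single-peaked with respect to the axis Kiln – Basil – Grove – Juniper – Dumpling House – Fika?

Axis positions: Kiln=1, Basil=2, Grove=3, Juniper=4, Dumpling House=5, Fika=6.
Ballot type 1 (peak Grove at position 3): ranking walks positions 3-4-5-2-6-1, expanding outward from the peak — single-peaked.
Ballot type 2: ranking walks positions 2-3-4-1-6-5; Fika is ranked above Dumpling House even though Dumpling House lies between Fika and the peak Basil on the axis — preferences dip and rise again. Not single-peaked.
Ballot type 3 (peak Grove at position 3): ranking walks positions 3-4-2-5-6-1, expanding outward from the peak — single-peaked.
Ballot type 4: ranking walks positions 4-6-2-3-1-5; Fika is ranked above Dumpling House even though Dumpling House lies between Fika and the peak Juniper on the axis — preferences dip and rise again. Not single-peaked.
Ballot type 5 (peak Dumpling House at position 5): ranking walks positions 5-6-4-3-2-1, expanding outward from the peak — single-peaked.
Ballot type 2 violates single-peakedness, so the profile is not single-peaked on this axis.

no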